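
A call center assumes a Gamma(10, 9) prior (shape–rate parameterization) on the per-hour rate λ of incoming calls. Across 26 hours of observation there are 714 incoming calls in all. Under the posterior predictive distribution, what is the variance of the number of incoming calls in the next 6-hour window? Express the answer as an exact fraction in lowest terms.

Total count 714 over total exposure 26 hours.
The Gamma prior is conjugate for the Poisson rate, so λ | data ~ Gamma(10+714, 9+26) = Gamma(724, 35).
The posterior predictive for a window of length T is Negative Binomial with variance T·α'·(β'+T)/β'² = 6·724·41/1225 = 178104/1225.

178104/1225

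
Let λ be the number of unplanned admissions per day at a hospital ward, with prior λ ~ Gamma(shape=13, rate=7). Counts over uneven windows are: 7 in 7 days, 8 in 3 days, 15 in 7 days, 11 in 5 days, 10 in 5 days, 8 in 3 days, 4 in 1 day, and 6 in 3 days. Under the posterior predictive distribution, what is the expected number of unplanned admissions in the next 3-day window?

Total count: 7 + 8 + 15 + 11 + 10 + 8 + 4 + 6 = 69.
Total exposure: 7 + 3 + 7 + 5 + 5 + 3 + 1 + 3 = 34 days.
Posterior: α' = 13 + 69 = 82, β' = 7 + 34 = 41.
Predictive mean over a 3-day window = T·E[λ|data] = 3·82/41 = 6.

6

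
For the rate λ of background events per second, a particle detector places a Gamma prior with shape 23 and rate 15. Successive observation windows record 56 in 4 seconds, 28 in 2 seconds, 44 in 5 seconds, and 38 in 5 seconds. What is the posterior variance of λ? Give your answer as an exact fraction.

Total count: 56 + 28 + 44 + 38 = 166.
Total exposure: 4 + 2 + 5 + 5 = 16 seconds.
Conjugate update: add total count to the shape and total exposure to the rate, giving Gamma(189, 31).
Posterior variance = α'/β'² = 189/961.

189/961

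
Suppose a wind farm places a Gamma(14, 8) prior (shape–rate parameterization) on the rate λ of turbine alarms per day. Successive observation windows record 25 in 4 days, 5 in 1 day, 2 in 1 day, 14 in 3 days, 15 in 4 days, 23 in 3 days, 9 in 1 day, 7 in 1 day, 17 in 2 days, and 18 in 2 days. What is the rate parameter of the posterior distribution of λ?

Total count: 25 + 5 + 2 + 14 + 15 + 23 + 9 + 7 + 17 + 18 = 135.
Total exposure: 4 + 1 + 1 + 3 + 4 + 3 + 1 + 1 + 2 + 2 = 22 days.
By Gamma–Poisson conjugacy, the posterior is Gamma(α + Σx, β + Σt) = Gamma(14 + 135, 8 + 22) = Gamma(149, 30).

30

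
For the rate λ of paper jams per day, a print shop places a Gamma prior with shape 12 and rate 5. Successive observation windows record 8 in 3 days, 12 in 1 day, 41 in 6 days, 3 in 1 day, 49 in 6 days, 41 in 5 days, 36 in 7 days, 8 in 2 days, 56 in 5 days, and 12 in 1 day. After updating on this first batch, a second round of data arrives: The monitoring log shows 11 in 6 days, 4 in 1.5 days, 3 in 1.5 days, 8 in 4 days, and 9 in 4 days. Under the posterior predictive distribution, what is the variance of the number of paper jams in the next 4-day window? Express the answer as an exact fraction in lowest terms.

Total count: 8 + 12 + 41 + 3 + 49 + 41 + 36 + 8 + 56 + 12 = 266.
Total exposure: 3 + 1 + 6 + 1 + 6 + 5 + 7 + 2 + 5 + 1 = 37 days.
After the first batch: Gamma(12 + 266, 5 + 37) = Gamma(278, 42).
Total count: 11 + 4 + 3 + 8 + 9 = 35.
Total exposure: 6 + 1.5 + 1.5 + 4 + 4 = 17 days.
After the second batch: Gamma(278 + 35, 42 + 17) = Gamma(313, 59).
The posterior predictive for a window of length T is Negative Binomial with variance T·α'·(β'+T)/β'² = 4·313·63/3481 = 78876/3481.

78876/3481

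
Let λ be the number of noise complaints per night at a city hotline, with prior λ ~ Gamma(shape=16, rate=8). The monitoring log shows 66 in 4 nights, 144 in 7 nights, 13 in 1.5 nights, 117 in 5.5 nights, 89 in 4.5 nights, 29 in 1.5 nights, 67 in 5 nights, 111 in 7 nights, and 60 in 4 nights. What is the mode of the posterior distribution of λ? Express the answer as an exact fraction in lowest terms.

237/16

Total count: 66 + 144 + 13 + 117 + 89 + 29 + 67 + 111 + 60 = 696.
Total exposure: 4 + 7 + 1.5 + 5.5 + 4.5 + 1.5 + 5 + 7 + 4 = 40 nights.
By Gamma–Poisson conjugacy, the posterior is Gamma(α + Σx, β + Σt) = Gamma(16 + 696, 8 + 40) = Gamma(712, 48).
Posterior mode = (α'−1)/β' = 711/48 = 237/16.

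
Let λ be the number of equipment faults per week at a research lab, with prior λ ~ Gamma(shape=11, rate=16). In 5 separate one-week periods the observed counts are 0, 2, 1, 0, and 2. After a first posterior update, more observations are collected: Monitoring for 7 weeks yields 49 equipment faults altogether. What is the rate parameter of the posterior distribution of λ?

Total count: 0 + 2 + 1 + 0 + 2 = 5.
Total exposure: 5 weeks.
After the first batch: Gamma(11 + 5, 16 + 5) = Gamma(16, 21).
Total count 49 over total exposure 7 weeks.
After the second batch: Gamma(16 + 49, 21 + 7) = Gamma(65, 28).

28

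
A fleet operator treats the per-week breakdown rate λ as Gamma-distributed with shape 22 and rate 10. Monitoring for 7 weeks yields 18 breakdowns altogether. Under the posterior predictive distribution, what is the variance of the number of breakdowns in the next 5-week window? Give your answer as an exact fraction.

4400/289

Total count 18 over total exposure 7 weeks.
By Gamma–Poisson conjugacy, the posterior is Gamma(α + Σx, β + Σt) = Gamma(22 + 18, 10 + 7) = Gamma(40, 17).
The posterior predictive for a window of length T is Negative Binomial with variance T·α'·(β'+T)/β'² = 5·40·22/289 = 4400/289.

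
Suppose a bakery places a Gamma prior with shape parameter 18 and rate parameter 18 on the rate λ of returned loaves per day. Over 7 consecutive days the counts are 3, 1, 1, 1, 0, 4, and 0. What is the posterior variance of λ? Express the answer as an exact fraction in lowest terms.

28/625

Total count: 3 + 1 + 1 + 1 + 0 + 4 + 0 = 10.
Total exposure: 7 days.
Conjugate update: add total count to the shape and total exposure to the rate, giving Gamma(28, 25).
Posterior variance = α'/β'² = 28/625.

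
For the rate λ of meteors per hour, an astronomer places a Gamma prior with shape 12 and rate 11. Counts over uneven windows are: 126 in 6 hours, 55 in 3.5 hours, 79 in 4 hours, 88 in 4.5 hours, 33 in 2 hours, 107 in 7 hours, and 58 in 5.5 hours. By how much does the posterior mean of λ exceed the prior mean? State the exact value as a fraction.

3744/319

Total count: 126 + 55 + 79 + 88 + 33 + 107 + 58 = 546.
Total exposure: 6 + 3.5 + 4 + 4.5 + 2 + 7 + 5.5 = 32.5 hours.
Gamma(α, β) with Poisson data over total exposure Σt gives posterior Gamma(α+Σx, β+Σt) = Gamma(558, 87/2).
Posterior mean = 558/(87/2) = 372/29; prior mean = 12/11 = 12/11. Difference = 372/29 − 12/11 = 3744/319.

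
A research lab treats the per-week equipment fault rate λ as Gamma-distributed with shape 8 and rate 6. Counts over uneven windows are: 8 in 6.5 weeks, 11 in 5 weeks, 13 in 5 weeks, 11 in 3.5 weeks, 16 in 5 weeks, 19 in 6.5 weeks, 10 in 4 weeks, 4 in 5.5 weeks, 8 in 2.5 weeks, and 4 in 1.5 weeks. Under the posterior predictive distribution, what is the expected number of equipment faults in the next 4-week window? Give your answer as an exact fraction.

448/51

Total count: 8 + 11 + 13 + 11 + 16 + 19 + 10 + 4 + 8 + 4 = 104.
Total exposure: 6.5 + 5 + 5 + 3.5 + 5 + 6.5 + 4 + 5.5 + 2.5 + 1.5 = 45 weeks.
The Gamma prior is conjugate for the Poisson rate, so λ | data ~ Gamma(8+104, 6+45) = Gamma(112, 51).
Predictive mean over a 4-week window = T·E[λ|data] = 4·112/51 = 448/51.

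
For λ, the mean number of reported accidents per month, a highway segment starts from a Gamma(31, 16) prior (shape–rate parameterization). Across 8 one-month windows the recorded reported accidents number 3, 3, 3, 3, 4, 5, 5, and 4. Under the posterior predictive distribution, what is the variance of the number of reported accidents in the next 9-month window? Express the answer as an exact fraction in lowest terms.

2013/64

Total count: 3 + 3 + 3 + 3 + 4 + 5 + 5 + 4 = 30.
Total exposure: 8 months.
The Gamma prior is conjugate for the Poisson rate, so λ | data ~ Gamma(31+30, 16+8) = Gamma(61, 24).
The posterior predictive for a window of length T is Negative Binomial with variance T·α'·(β'+T)/β'² = 9·61·33/576 = 2013/64.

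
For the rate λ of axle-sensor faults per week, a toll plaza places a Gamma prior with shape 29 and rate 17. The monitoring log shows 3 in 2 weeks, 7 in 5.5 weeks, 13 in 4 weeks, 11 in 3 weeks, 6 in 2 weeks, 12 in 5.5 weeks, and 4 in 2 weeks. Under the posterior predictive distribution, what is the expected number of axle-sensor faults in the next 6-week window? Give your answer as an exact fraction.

Total count: 3 + 7 + 13 + 11 + 6 + 12 + 4 = 56.
Total exposure: 2 + 5.5 + 4 + 3 + 2 + 5.5 + 2 = 24 weeks.
By Gamma–Poisson conjugacy, the posterior is Gamma(α + Σx, β + Σt) = Gamma(29 + 56, 17 + 24) = Gamma(85, 41).
Predictive mean over a 6-week window = T·E[λ|data] = 6·85/41 = 510/41.

510/41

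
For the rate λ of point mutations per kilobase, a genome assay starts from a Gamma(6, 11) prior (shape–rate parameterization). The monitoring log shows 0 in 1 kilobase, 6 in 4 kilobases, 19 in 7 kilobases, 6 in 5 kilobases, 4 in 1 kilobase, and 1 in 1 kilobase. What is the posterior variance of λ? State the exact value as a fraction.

Total count: 0 + 6 + 19 + 6 + 4 + 1 = 36.
Total exposure: 1 + 4 + 7 + 5 + 1 + 1 = 19 kilobases.
Conjugate update: add total count to the shape and total exposure to the rate, giving Gamma(42, 30).
Posterior variance = α'/β'² = 42/900 = 7/150.

7/150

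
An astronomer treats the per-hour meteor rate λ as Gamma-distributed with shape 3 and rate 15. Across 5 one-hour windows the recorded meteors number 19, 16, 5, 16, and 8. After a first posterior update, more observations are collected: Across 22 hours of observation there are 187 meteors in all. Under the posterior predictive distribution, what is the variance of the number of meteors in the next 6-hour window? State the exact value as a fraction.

2032/49

Total count: 19 + 16 + 5 + 16 + 8 = 64.
Total exposure: 5 hours.
After the first batch: Gamma(3 + 64, 15 + 5) = Gamma(67, 20).
Total count 187 over total exposure 22 hours.
After the second batch: Gamma(67 + 187, 20 + 22) = Gamma(254, 42).
The posterior predictive for a window of length T is Negative Binomial with variance T·α'·(β'+T)/β'² = 6·254·48/1764 = 2032/49.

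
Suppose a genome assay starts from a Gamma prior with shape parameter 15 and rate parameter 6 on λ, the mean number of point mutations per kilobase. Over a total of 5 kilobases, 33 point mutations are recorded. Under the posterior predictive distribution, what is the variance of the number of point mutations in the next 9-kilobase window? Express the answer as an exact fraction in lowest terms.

Total count 33 over total exposure 5 kilobases.
By Gamma–Poisson conjugacy, the posterior is Gamma(α + Σx, β + Σt) = Gamma(15 + 33, 6 + 5) = Gamma(48, 11).
The posterior predictive for a window of length T is Negative Binomial with variance T·α'·(β'+T)/β'² = 9·48·20/121 = 8640/121.

8640/121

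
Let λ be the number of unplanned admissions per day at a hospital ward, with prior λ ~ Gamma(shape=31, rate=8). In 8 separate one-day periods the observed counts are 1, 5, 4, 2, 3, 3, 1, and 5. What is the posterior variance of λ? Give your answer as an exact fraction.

Total count: 1 + 5 + 4 + 2 + 3 + 3 + 1 + 5 = 24.
Total exposure: 8 days.
The Gamma prior is conjugate for the Poisson rate, so λ | data ~ Gamma(31+24, 8+8) = Gamma(55, 16).
Posterior variance = α'/β'² = 55/256.

55/256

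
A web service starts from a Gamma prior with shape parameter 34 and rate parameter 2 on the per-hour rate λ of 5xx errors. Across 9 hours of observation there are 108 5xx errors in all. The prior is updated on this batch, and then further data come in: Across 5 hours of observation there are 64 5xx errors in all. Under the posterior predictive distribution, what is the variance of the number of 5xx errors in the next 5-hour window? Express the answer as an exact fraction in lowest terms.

10815/128

Total count 108 over total exposure 9 hours.
After the first batch: Gamma(34 + 108, 2 + 9) = Gamma(142, 11).
Total count 64 over total exposure 5 hours.
After the second batch: Gamma(142 + 64, 11 + 5) = Gamma(206, 16).
The posterior predictive for a window of length T is Negative Binomial with variance T·α'·(β'+T)/β'² = 5·206·21/256 = 10815/128.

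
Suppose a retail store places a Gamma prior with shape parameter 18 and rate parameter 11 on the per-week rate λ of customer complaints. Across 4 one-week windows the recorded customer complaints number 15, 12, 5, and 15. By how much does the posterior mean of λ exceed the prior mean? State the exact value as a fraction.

Total count: 15 + 12 + 5 + 15 = 47.
Total exposure: 4 weeks.
Posterior: α' = 18 + 47 = 65, β' = 11 + 4 = 15.
Posterior mean = 65/15 = 13/3; prior mean = 18/11 = 18/11. Difference = 13/3 − 18/11 = 89/33.

89/33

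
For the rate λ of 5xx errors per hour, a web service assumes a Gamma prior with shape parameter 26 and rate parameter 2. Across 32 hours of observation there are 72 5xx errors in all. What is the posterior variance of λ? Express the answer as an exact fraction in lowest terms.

49/578

Total count 72 over total exposure 32 hours.
The Gamma prior is conjugate for the Poisson rate, so λ | data ~ Gamma(26+72, 2+32) = Gamma(98, 34).
Posterior variance = α'/β'² = 98/1156 = 49/578.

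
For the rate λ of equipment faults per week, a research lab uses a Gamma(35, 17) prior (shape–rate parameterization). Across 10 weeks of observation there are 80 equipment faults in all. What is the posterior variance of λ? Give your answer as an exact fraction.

Total count 80 over total exposure 10 weeks.
Posterior: α' = 35 + 80 = 115, β' = 17 + 10 = 27.
Posterior variance = α'/β'² = 115/729.

115/729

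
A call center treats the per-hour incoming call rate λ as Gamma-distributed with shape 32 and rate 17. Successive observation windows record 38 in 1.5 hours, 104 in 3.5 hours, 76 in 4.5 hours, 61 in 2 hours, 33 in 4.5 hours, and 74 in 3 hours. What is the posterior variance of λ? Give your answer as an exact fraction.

209/648

Total count: 38 + 104 + 76 + 61 + 33 + 74 = 386.
Total exposure: 1.5 + 3.5 + 4.5 + 2 + 4.5 + 3 = 19 hours.
By Gamma–Poisson conjugacy, the posterior is Gamma(α + Σx, β + Σt) = Gamma(32 + 386, 17 + 19) = Gamma(418, 36).
Posterior variance = α'/β'² = 418/1296 = 209/648.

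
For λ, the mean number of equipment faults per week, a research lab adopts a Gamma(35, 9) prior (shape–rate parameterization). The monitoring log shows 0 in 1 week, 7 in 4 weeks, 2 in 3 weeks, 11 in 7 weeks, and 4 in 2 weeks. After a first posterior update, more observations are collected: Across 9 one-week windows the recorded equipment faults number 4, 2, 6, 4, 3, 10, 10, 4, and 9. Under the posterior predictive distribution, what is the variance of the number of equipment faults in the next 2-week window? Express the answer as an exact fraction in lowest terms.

8214/1225

Total count: 0 + 7 + 2 + 11 + 4 = 24.
Total exposure: 1 + 4 + 3 + 7 + 2 = 17 weeks.
After the first batch: Gamma(35 + 24, 9 + 17) = Gamma(59, 26).
Total count: 4 + 2 + 6 + 4 + 3 + 10 + 10 + 4 + 9 = 52.
Total exposure: 9 weeks.
After the second batch: Gamma(59 + 52, 26 + 9) = Gamma(111, 35).
The posterior predictive for a window of length T is Negative Binomial with variance T·α'·(β'+T)/β'² = 2·111·37/1225 = 8214/1225.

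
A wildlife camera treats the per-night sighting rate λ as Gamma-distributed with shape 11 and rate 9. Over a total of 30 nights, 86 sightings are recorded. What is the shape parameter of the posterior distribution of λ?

97

Total count 86 over total exposure 30 nights.
Posterior: α' = 11 + 86 = 97, β' = 9 + 30 = 39.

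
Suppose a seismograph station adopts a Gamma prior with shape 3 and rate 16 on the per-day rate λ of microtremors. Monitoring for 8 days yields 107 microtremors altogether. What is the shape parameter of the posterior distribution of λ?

Total count 107 over total exposure 8 days.
Posterior: α' = 3 + 107 = 110, β' = 16 + 8 = 24.

110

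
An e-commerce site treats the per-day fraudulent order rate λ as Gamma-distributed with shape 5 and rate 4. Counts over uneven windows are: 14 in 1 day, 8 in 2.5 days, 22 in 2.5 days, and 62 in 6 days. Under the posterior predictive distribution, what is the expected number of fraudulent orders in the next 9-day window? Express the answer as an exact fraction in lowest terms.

999/16

Total count: 14 + 8 + 22 + 62 = 106.
Total exposure: 1 + 2.5 + 2.5 + 6 = 12 days.
The Gamma prior is conjugate for the Poisson rate, so λ | data ~ Gamma(5+106, 4+12) = Gamma(111, 16).
Predictive mean over a 9-day window = T·E[λ|data] = 9·111/16 = 999/16.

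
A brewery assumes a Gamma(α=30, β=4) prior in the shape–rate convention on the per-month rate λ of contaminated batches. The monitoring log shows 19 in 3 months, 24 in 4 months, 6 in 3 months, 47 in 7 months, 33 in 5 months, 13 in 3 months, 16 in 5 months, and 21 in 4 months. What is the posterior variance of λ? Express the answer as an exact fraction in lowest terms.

11/76

Total count: 19 + 24 + 6 + 47 + 33 + 13 + 16 + 21 = 179.
Total exposure: 3 + 4 + 3 + 7 + 5 + 3 + 5 + 4 = 34 months.
The Gamma prior is conjugate for the Poisson rate, so λ | data ~ Gamma(30+179, 4+34) = Gamma(209, 38).
Posterior variance = α'/β'² = 209/1444 = 11/76.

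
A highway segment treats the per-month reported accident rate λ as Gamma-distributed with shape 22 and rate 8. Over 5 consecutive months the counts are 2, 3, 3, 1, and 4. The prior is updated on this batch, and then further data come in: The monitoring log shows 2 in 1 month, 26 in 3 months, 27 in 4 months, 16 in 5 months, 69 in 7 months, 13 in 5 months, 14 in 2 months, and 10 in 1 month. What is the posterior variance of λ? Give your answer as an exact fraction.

Total count: 2 + 3 + 3 + 1 + 4 = 13.
Total exposure: 5 months.
After the first batch: Gamma(22 + 13, 8 + 5) = Gamma(35, 13).
Total count: 2 + 26 + 27 + 16 + 69 + 13 + 14 + 10 = 177.
Total exposure: 1 + 3 + 4 + 5 + 7 + 5 + 2 + 1 = 28 months.
After the second batch: Gamma(35 + 177, 13 + 28) = Gamma(212, 41).
Posterior variance = α'/β'² = 212/1681.

212/1681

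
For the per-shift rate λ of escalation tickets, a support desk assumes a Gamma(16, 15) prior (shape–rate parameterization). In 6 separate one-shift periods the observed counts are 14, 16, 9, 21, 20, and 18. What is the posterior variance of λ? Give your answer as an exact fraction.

Total count: 14 + 16 + 9 + 21 + 20 + 18 = 98.
Total exposure: 6 shifts.
Posterior: α' = 16 + 98 = 114, β' = 15 + 6 = 21.
Posterior variance = α'/β'² = 114/441 = 38/147.

38/147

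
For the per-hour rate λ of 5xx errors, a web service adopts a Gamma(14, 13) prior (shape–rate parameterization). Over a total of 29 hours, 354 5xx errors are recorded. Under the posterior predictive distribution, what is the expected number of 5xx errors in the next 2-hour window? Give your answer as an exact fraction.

368/21

Total count 354 over total exposure 29 hours.
Gamma(α, β) with Poisson data over total exposure Σt gives posterior Gamma(α+Σx, β+Σt) = Gamma(368, 42).
Predictive mean over a 2-hour window = T·E[λ|data] = 2·368/42 = 368/21.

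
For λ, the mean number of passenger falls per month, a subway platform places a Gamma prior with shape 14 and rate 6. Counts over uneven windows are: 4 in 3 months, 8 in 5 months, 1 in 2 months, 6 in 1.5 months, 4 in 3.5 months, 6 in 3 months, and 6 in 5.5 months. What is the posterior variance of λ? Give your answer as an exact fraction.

Total count: 4 + 8 + 1 + 6 + 4 + 6 + 6 = 35.
Total exposure: 3 + 5 + 2 + 1.5 + 3.5 + 3 + 5.5 = 23.5 months.
Gamma(α, β) with Poisson data over total exposure Σt gives posterior Gamma(α+Σx, β+Σt) = Gamma(49, 59/2).
Posterior variance = α'/β'² = 49/(3481/4) = 196/3481.

196/3481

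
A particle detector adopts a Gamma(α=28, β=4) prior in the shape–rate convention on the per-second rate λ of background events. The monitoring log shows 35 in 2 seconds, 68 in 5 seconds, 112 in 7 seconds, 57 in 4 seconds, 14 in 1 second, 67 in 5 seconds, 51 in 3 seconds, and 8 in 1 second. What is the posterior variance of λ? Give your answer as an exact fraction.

Total count: 35 + 68 + 112 + 57 + 14 + 67 + 51 + 8 = 412.
Total exposure: 2 + 5 + 7 + 4 + 1 + 5 + 3 + 1 = 28 seconds.
Posterior: α' = 28 + 412 = 440, β' = 4 + 28 = 32.
Posterior variance = α'/β'² = 440/1024 = 55/128.

55/128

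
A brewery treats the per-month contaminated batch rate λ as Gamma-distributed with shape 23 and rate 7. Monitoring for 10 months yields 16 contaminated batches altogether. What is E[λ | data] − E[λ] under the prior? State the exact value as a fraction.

Total count 16 over total exposure 10 months.
By Gamma–Poisson conjugacy, the posterior is Gamma(α + Σx, β + Σt) = Gamma(23 + 16, 7 + 10) = Gamma(39, 17).
Posterior mean = 39/17 = 39/17; prior mean = 23/7 = 23/7. Difference = 39/17 − 23/7 = -118/119.

-118/119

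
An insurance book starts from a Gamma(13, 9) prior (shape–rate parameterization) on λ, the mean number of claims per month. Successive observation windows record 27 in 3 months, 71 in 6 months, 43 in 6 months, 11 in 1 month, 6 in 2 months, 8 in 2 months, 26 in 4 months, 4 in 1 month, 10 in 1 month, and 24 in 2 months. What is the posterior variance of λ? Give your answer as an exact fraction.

Total count: 27 + 71 + 43 + 11 + 6 + 8 + 26 + 4 + 10 + 24 = 230.
Total exposure: 3 + 6 + 6 + 1 + 2 + 2 + 4 + 1 + 1 + 2 = 28 months.
The Gamma prior is conjugate for the Poisson rate, so λ | data ~ Gamma(13+230, 9+28) = Gamma(243, 37).
Posterior variance = α'/β'² = 243/1369.

243/1369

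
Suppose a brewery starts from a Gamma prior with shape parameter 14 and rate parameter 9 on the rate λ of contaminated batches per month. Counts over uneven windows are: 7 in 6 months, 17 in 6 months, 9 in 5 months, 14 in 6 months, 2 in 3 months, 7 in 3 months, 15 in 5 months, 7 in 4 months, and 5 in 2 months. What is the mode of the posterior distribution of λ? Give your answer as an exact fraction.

Total count: 7 + 17 + 9 + 14 + 2 + 7 + 15 + 7 + 5 = 83.
Total exposure: 6 + 6 + 5 + 6 + 3 + 3 + 5 + 4 + 2 = 40 months.
Gamma(α, β) with Poisson data over total exposure Σt gives posterior Gamma(α+Σx, β+Σt) = Gamma(97, 49).
Posterior mode = (α'−1)/β' = 96/49.

96/49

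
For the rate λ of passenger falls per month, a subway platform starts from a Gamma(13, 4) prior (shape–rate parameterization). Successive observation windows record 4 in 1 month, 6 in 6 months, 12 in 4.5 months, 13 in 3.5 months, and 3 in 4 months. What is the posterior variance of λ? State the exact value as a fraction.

51/529

Total count: 4 + 6 + 12 + 13 + 3 = 38.
Total exposure: 1 + 6 + 4.5 + 3.5 + 4 = 19 months.
Conjugate update: add total count to the shape and total exposure to the rate, giving Gamma(51, 23).
Posterior variance = α'/β'² = 51/529.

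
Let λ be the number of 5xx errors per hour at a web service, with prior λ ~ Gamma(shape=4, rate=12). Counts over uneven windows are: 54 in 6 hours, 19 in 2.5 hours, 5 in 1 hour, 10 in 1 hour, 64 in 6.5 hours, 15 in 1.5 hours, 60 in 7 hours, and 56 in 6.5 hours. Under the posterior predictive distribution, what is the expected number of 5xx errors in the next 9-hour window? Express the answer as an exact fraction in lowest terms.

Total count: 54 + 19 + 5 + 10 + 64 + 15 + 60 + 56 = 283.
Total exposure: 6 + 2.5 + 1 + 1 + 6.5 + 1.5 + 7 + 6.5 = 32 hours.
Posterior: α' = 4 + 283 = 287, β' = 12 + 32 = 44.
Predictive mean over a 9-hour window = T·E[λ|data] = 9·287/44 = 2583/44.

2583/44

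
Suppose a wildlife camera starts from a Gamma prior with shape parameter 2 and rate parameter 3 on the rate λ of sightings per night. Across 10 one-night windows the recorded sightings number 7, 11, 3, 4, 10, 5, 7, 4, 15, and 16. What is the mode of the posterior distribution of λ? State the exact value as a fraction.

Total count: 7 + 11 + 3 + 4 + 10 + 5 + 7 + 4 + 15 + 16 = 82.
Total exposure: 10 nights.
Posterior: α' = 2 + 82 = 84, β' = 3 + 10 = 13.
Posterior mode = (α'−1)/β' = 83/13.

83/13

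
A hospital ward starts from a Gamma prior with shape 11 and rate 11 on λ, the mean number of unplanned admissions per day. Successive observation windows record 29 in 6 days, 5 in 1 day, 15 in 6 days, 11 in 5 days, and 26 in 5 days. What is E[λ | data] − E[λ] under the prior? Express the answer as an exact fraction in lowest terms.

Total count: 29 + 5 + 15 + 11 + 26 = 86.
Total exposure: 6 + 1 + 6 + 5 + 5 = 23 days.
Conjugate update: add total count to the shape and total exposure to the rate, giving Gamma(97, 34).
Posterior mean = 97/34 = 97/34; prior mean = 11/11 = 1. Difference = 97/34 − 1 = 63/34.

63/34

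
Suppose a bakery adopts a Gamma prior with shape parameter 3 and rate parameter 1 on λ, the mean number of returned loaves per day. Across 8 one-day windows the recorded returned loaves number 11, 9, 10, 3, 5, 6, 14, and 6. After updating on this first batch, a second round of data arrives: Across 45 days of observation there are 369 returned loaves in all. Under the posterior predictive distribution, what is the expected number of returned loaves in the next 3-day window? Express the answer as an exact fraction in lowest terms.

218/9

Total count: 11 + 9 + 10 + 3 + 5 + 6 + 14 + 6 = 64.
Total exposure: 8 days.
After the first batch: Gamma(3 + 64, 1 + 8) = Gamma(67, 9).
Total count 369 over total exposure 45 days.
After the second batch: Gamma(67 + 369, 9 + 45) = Gamma(436, 54).
Predictive mean over a 3-day window = T·E[λ|data] = 3·436/54 = 218/9.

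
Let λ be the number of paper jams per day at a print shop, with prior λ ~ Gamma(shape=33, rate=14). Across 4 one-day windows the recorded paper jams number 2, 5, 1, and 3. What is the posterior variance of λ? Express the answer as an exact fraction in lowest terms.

Total count: 2 + 5 + 1 + 3 = 11.
Total exposure: 4 days.
Gamma(α, β) with Poisson data over total exposure Σt gives posterior Gamma(α+Σx, β+Σt) = Gamma(44, 18).
Posterior variance = α'/β'² = 44/324 = 11/81.

11/81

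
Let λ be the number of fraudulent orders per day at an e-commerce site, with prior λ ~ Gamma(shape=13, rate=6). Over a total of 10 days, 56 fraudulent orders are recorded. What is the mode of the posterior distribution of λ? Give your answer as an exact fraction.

Total count 56 over total exposure 10 days.
Posterior: α' = 13 + 56 = 69, β' = 6 + 10 = 16.
Posterior mode = (α'−1)/β' = 68/16 = 17/4.

17/4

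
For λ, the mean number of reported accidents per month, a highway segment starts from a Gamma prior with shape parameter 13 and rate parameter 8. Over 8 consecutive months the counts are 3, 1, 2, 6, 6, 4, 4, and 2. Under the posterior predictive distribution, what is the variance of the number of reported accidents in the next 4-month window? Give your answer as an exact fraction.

Total count: 3 + 1 + 2 + 6 + 6 + 4 + 4 + 2 = 28.
Total exposure: 8 months.
Gamma(α, β) with Poisson data over total exposure Σt gives posterior Gamma(α+Σx, β+Σt) = Gamma(41, 16).
The posterior predictive for a window of length T is Negative Binomial with variance T·α'·(β'+T)/β'² = 4·41·20/256 = 205/16.

205/16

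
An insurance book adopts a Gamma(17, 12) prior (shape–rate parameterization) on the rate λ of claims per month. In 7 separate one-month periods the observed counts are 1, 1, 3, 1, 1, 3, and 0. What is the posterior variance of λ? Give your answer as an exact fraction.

Total count: 1 + 1 + 3 + 1 + 1 + 3 + 0 = 10.
Total exposure: 7 months.
Posterior: α' = 17 + 10 = 27, β' = 12 + 7 = 19.
Posterior variance = α'/β'² = 27/361.

27/361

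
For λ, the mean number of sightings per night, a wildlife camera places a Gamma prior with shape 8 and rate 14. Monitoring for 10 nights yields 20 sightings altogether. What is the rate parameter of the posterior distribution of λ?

24

Total count 20 over total exposure 10 nights.
Gamma(α, β) with Poisson data over total exposure Σt gives posterior Gamma(α+Σx, β+Σt) = Gamma(28, 24).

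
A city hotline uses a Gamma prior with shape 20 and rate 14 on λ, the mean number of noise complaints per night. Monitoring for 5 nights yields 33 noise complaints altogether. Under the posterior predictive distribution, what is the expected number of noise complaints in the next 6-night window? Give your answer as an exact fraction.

318/19

Total count 33 over total exposure 5 nights.
Gamma(α, β) with Poisson data over total exposure Σt gives posterior Gamma(α+Σx, β+Σt) = Gamma(53, 19).
Predictive mean over a 6-night window = T·E[λ|data] = 6·53/19 = 318/19.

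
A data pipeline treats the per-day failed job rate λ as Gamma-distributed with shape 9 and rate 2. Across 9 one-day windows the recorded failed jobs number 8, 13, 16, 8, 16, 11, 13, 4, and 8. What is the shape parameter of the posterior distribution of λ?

Total count: 8 + 13 + 16 + 8 + 16 + 11 + 13 + 4 + 8 = 97.
Total exposure: 9 days.
Gamma(α, β) with Poisson data over total exposure Σt gives posterior Gamma(α+Σx, β+Σt) = Gamma(106, 11).

106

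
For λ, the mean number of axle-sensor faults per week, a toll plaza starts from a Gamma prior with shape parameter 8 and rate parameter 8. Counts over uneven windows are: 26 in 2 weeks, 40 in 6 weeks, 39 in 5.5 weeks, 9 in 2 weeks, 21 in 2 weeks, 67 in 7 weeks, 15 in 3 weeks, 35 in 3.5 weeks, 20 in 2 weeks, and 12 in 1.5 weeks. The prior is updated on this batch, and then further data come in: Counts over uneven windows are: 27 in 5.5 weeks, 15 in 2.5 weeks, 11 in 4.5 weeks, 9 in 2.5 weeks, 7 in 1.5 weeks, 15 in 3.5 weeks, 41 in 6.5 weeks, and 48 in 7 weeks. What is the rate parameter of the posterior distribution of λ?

Total count: 26 + 40 + 39 + 9 + 21 + 67 + 15 + 35 + 20 + 12 = 284.
Total exposure: 2 + 6 + 5.5 + 2 + 2 + 7 + 3 + 3.5 + 2 + 1.5 = 34.5 weeks.
After the first batch: Gamma(8 + 284, 8 + 34.5) = Gamma(292, 85/2).
Total count: 27 + 15 + 11 + 9 + 7 + 15 + 41 + 48 = 173.
Total exposure: 5.5 + 2.5 + 4.5 + 2.5 + 1.5 + 3.5 + 6.5 + 7 = 33.5 weeks.
After the second batch: Gamma(292 + 173, 85/2 + 33.5) = Gamma(465, 76).

76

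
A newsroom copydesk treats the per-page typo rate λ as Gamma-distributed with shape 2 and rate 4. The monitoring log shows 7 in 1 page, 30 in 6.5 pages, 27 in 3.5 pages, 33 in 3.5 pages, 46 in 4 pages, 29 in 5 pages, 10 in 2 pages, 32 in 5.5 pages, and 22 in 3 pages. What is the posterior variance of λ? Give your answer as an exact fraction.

Total count: 7 + 30 + 27 + 33 + 46 + 29 + 10 + 32 + 22 = 236.
Total exposure: 1 + 6.5 + 3.5 + 3.5 + 4 + 5 + 2 + 5.5 + 3 = 34 pages.
Posterior: α' = 2 + 236 = 238, β' = 4 + 34 = 38.
Posterior variance = α'/β'² = 238/1444 = 119/722.

119/722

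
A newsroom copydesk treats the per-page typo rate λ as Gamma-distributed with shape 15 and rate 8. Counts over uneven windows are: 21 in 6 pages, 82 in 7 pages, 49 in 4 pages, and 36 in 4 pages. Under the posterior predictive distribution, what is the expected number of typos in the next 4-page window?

Total count: 21 + 82 + 49 + 36 = 188.
Total exposure: 6 + 7 + 4 + 4 = 21 pages.
Conjugate update: add total count to the shape and total exposure to the rate, giving Gamma(203, 29).
Predictive mean over a 4-page window = T·E[λ|data] = 4·203/29 = 28.

28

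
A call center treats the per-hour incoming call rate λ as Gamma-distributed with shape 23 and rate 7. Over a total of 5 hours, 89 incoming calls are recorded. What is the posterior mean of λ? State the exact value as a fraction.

28/3

Total count 89 over total exposure 5 hours.
The Gamma prior is conjugate for the Poisson rate, so λ | data ~ Gamma(23+89, 7+5) = Gamma(112, 12).
Posterior mean = α'/β' = 112/12 = 28/3.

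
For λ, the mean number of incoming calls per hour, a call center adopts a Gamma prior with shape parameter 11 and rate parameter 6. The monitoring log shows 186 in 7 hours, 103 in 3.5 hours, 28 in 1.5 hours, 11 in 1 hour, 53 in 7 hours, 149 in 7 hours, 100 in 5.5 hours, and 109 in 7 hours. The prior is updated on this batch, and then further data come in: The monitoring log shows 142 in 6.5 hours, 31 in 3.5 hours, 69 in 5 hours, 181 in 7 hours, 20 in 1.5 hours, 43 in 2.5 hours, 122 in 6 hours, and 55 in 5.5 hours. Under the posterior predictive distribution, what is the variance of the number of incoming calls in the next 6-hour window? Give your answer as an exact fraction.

Total count: 186 + 103 + 28 + 11 + 53 + 149 + 100 + 109 = 739.
Total exposure: 7 + 3.5 + 1.5 + 1 + 7 + 7 + 5.5 + 7 = 39.5 hours.
After the first batch: Gamma(11 + 739, 6 + 39.5) = Gamma(750, 91/2).
Total count: 142 + 31 + 69 + 181 + 20 + 43 + 122 + 55 = 663.
Total exposure: 6.5 + 3.5 + 5 + 7 + 1.5 + 2.5 + 6 + 5.5 = 37.5 hours.
After the second batch: Gamma(750 + 663, 91/2 + 37.5) = Gamma(1413, 83).
The posterior predictive for a window of length T is Negative Binomial with variance T·α'·(β'+T)/β'² = 6·1413·89/6889 = 754542/6889.

754542/6889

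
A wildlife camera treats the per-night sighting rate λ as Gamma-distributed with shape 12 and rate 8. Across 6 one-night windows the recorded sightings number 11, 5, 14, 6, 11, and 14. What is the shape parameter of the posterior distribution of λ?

Total count: 11 + 5 + 14 + 6 + 11 + 14 = 61.
Total exposure: 6 nights.
The Gamma prior is conjugate for the Poisson rate, so λ | data ~ Gamma(12+61, 8+6) = Gamma(73, 14).

73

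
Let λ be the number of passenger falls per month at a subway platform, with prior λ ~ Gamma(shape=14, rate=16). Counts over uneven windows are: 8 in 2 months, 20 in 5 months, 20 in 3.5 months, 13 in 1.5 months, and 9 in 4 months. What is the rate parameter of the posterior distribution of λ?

32

Total count: 8 + 20 + 20 + 13 + 9 = 70.
Total exposure: 2 + 5 + 3.5 + 1.5 + 4 = 16 months.
Conjugate update: add total count to the shape and total exposure to the rate, giving Gamma(84, 32).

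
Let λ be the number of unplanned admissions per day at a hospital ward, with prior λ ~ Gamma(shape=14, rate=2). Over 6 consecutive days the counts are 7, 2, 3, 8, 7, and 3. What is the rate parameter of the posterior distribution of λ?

Total count: 7 + 2 + 3 + 8 + 7 + 3 = 30.
Total exposure: 6 days.
The Gamma prior is conjugate for the Poisson rate, so λ | data ~ Gamma(14+30, 2+6) = Gamma(44, 8).

8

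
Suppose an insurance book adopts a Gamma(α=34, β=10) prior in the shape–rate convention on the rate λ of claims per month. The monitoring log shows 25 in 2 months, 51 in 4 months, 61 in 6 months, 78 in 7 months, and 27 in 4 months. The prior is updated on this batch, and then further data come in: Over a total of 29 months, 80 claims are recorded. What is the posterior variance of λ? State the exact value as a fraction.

Total count: 25 + 51 + 61 + 78 + 27 = 242.
Total exposure: 2 + 4 + 6 + 7 + 4 = 23 months.
After the first batch: Gamma(34 + 242, 10 + 23) = Gamma(276, 33).
Total count 80 over total exposure 29 months.
After the second batch: Gamma(276 + 80, 33 + 29) = Gamma(356, 62).
Posterior variance = α'/β'² = 356/3844 = 89/961.

89/961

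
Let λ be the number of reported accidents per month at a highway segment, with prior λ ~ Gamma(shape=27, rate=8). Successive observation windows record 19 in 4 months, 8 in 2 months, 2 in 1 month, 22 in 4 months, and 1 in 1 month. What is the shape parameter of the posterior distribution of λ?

79

Total count: 19 + 8 + 2 + 22 + 1 = 52.
Total exposure: 4 + 2 + 1 + 4 + 1 = 12 months.
Conjugate update: add total count to the shape and total exposure to the rate, giving Gamma(79, 20).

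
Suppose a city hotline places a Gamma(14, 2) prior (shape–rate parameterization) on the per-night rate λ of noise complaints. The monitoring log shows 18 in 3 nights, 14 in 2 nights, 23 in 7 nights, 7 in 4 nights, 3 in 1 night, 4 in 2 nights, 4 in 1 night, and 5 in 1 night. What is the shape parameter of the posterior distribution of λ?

Total count: 18 + 14 + 23 + 7 + 3 + 4 + 4 + 5 = 78.
Total exposure: 3 + 2 + 7 + 4 + 1 + 2 + 1 + 1 = 21 nights.
Gamma(α, β) with Poisson data over total exposure Σt gives posterior Gamma(α+Σx, β+Σt) = Gamma(92, 23).

92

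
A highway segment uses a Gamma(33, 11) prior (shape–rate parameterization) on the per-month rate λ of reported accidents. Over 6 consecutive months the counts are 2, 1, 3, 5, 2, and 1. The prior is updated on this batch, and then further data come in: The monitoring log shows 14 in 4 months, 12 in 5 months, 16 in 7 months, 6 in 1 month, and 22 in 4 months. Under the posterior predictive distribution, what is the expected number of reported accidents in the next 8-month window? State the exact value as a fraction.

Total count: 2 + 1 + 3 + 5 + 2 + 1 = 14.
Total exposure: 6 months.
After the first batch: Gamma(33 + 14, 11 + 6) = Gamma(47, 17).
Total count: 14 + 12 + 16 + 6 + 22 = 70.
Total exposure: 4 + 5 + 7 + 1 + 4 = 21 months.
After the second batch: Gamma(47 + 70, 17 + 21) = Gamma(117, 38).
Predictive mean over an 8-month window = T·E[λ|data] = 8·117/38 = 468/19.

468/19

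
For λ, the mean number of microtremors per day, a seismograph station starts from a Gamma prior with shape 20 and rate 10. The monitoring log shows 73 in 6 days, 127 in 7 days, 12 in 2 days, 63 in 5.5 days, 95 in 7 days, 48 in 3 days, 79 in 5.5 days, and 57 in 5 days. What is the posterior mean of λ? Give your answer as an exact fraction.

574/51

Total count: 73 + 127 + 12 + 63 + 95 + 48 + 79 + 57 = 554.
Total exposure: 6 + 7 + 2 + 5.5 + 7 + 3 + 5.5 + 5 = 41 days.
Gamma(α, β) with Poisson data over total exposure Σt gives posterior Gamma(α+Σx, β+Σt) = Gamma(574, 51).
Posterior mean = α'/β' = 574/51.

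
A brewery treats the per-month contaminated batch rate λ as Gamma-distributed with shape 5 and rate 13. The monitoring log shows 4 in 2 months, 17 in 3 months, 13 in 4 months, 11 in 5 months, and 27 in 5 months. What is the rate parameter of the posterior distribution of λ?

Total count: 4 + 17 + 13 + 11 + 27 = 72.
Total exposure: 2 + 3 + 4 + 5 + 5 = 19 months.
Gamma(α, β) with Poisson data over total exposure Σt gives posterior Gamma(α+Σx, β+Σt) = Gamma(77, 32).

32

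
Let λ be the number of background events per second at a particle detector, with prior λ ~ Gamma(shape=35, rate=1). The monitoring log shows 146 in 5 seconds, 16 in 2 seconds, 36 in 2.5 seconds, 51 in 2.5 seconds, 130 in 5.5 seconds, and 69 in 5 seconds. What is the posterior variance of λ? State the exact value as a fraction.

1932/2209

Total count: 146 + 16 + 36 + 51 + 130 + 69 = 448.
Total exposure: 5 + 2 + 2.5 + 2.5 + 5.5 + 5 = 22.5 seconds.
Conjugate update: add total count to the shape and total exposure to the rate, giving Gamma(483, 47/2).
Posterior variance = α'/β'² = 483/(2209/4) = 1932/2209.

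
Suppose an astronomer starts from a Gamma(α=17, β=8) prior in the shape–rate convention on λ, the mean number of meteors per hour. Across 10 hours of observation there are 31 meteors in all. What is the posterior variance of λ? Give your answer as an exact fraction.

4/27

Total count 31 over total exposure 10 hours.
Gamma(α, β) with Poisson data over total exposure Σt gives posterior Gamma(α+Σx, β+Σt) = Gamma(48, 18).
Posterior variance = α'/β'² = 48/324 = 4/27.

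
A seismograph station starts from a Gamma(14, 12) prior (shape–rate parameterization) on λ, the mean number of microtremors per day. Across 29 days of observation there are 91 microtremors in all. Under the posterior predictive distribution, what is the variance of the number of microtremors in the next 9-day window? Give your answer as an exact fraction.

47250/1681

Total count 91 over total exposure 29 days.
Gamma(α, β) with Poisson data over total exposure Σt gives posterior Gamma(α+Σx, β+Σt) = Gamma(105, 41).
The posterior predictive for a window of length T is Negative Binomial with variance T·α'·(β'+T)/β'² = 9·105·50/1681 = 47250/1681.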